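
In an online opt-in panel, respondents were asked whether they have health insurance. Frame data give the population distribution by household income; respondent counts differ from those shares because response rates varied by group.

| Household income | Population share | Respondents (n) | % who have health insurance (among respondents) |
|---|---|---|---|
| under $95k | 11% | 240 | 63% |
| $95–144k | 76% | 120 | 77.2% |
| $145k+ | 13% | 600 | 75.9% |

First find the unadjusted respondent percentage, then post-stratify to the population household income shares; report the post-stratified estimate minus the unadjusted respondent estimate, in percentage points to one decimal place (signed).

Unadjusted (pooled respondent) estimate weights by respondent counts:
  (240/960)×63 + (120/960)×77.2 + (600/960)×75.9 = 72.8375%
Post-stratified estimate weights by population shares:
  0.11×63 + 0.76×77.2 + 0.13×75.9 = 75.469%
Difference = 75.469 − 72.8375 = 2.6315 pp.

+2.6 percentage points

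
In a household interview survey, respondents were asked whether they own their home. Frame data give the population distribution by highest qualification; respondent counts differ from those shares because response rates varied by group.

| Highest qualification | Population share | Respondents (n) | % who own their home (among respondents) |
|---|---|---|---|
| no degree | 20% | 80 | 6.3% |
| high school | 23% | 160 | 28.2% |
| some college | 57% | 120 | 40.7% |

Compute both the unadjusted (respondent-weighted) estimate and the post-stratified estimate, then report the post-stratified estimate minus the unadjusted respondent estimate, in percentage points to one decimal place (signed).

Without adjustment, the pooled respondent share is:
  (80/360)×6.3 + (160/360)×28.2 + (120/360)×40.7 = 27.5%
Reweighting by population highest qualification shares:
  0.2×6.3 + 0.23×28.2 + 0.57×40.7 = 30.945%
Difference = 30.945 − 27.5 = 3.445 pp.

+3.4 percentage points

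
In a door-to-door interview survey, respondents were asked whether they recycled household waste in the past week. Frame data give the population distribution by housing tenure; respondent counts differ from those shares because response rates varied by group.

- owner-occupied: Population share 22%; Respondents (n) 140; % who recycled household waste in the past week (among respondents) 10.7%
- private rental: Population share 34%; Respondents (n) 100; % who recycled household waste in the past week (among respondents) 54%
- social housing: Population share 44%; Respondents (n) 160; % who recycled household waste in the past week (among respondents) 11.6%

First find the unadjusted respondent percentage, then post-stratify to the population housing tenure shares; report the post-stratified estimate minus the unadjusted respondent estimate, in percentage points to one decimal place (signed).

+3.9 percentage points

Naive respondent-only estimate (weights = respondent counts):
  (140/400)×10.7 + (100/400)×54 + (160/400)×11.6 = 21.885%
Post-stratifying to population shares instead:
  0.22×10.7 + 0.34×54 + 0.44×11.6 = 25.818%
Difference = 25.818 − 21.885 = 3.933 pp.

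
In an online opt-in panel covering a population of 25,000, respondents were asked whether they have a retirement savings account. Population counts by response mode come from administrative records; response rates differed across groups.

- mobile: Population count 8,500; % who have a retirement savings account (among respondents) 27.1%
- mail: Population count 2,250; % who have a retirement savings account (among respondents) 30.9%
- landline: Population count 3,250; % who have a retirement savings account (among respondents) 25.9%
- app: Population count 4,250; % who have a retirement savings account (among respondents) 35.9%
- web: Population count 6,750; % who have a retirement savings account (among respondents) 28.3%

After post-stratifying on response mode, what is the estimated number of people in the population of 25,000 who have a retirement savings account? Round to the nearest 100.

7,300

Estimated count per cell = population count × respondent percentage:
  mobile: 8,500 × 27.1% = 2303.5
  mail: 2,250 × 30.9% = 695.25
  landline: 3,250 × 25.9% = 841.75
  app: 4,250 × 35.9% = 1525.75
  web: 6,750 × 28.3% = 1910.25
Estimated total = 7276.5 → 7,300.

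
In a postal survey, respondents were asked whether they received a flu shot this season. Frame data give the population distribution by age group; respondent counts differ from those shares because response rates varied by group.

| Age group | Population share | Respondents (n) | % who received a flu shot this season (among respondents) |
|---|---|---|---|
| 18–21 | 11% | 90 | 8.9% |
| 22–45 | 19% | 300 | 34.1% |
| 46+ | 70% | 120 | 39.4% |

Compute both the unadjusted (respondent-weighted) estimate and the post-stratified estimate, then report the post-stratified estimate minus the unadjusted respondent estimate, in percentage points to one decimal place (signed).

+4.1 percentage points

Without adjustment, the pooled respondent share is:
  (90/510)×8.9 + (300/510)×34.1 + (120/510)×39.4 = 30.9%
Post-stratifying to population shares instead:
  0.11×8.9 + 0.19×34.1 + 0.7×39.4 = 35.038%
Difference = 35.038 − 30.9 = 4.138 pp.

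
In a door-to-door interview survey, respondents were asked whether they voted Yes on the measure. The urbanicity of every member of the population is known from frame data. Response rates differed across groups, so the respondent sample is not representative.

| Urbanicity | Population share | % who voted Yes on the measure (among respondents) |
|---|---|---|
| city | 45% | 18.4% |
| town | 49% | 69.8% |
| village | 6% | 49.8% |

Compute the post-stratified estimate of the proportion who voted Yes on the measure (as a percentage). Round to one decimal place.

Weight each group's respondent value by its population share:
  city: 0.45 × 18.4 = 8.28
  town: 0.49 × 69.8 = 34.202
  village: 0.06 × 49.8 = 2.988
Post-stratified estimate = 45.47 → 45.5%.

45.5%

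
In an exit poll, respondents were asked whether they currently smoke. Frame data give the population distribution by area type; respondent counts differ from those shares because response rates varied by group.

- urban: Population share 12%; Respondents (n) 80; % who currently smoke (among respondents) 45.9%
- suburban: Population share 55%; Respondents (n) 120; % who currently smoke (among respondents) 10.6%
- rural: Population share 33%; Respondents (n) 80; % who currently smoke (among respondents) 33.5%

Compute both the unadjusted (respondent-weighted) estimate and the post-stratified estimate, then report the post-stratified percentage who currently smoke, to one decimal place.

Naive respondent-only estimate (weights = respondent counts):
  (80/280)×45.9 + (120/280)×10.6 + (80/280)×33.5 = 27.2286%
Reweighting by population area type shares:
  0.12×45.9 + 0.55×10.6 + 0.33×33.5 = 22.393%

22.4%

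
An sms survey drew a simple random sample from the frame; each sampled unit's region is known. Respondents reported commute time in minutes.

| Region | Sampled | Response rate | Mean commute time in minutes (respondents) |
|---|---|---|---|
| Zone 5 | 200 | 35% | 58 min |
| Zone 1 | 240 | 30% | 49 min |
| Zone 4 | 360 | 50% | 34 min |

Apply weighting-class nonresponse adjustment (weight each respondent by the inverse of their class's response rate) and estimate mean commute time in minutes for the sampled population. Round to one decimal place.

With weight = n_sampled/n_responded per class, the weighted class total is n_sampled:
  Zone 5: 200 × 58 = 11,600
  Zone 1: 240 × 49 = 11,760
  Zone 4: 360 × 34 = 12,240
Adjusted estimate = 35,600 / 800 = 44.5 → 44.5.

44.5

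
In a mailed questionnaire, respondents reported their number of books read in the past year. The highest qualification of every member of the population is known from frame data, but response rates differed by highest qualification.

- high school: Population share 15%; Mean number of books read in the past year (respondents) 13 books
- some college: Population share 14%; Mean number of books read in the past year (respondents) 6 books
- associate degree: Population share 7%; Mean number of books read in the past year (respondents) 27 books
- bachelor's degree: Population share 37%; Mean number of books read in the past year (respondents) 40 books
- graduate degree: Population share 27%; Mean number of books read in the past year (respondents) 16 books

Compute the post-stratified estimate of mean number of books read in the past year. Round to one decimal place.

Weight each group's respondent value by its population share:
  high school: 0.15 × 13 = 1.95
  some college: 0.14 × 6 = 0.84
  associate degree: 0.07 × 27 = 1.89
  bachelor's degree: 0.37 × 40 = 14.8
  graduate degree: 0.27 × 16 = 4.32
Post-stratified estimate = 23.8 → 23.8.

23.8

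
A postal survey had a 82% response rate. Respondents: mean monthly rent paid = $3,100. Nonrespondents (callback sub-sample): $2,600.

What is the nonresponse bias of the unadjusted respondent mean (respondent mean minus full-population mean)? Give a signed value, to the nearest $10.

Nonresponse fraction = 1 − 0.82 = 0.18.
Bias = (nonresponse fraction) × (respondent mean − nonrespondent mean)
     = 0.18 × (3100 − 2600) = 0.18 × 500 = 90.

+$90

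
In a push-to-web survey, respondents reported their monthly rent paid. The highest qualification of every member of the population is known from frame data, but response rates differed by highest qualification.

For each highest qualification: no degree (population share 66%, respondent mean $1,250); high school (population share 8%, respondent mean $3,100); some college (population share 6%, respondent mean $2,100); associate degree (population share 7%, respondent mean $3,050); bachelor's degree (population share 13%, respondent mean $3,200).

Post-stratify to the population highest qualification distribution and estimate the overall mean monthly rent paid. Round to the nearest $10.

Weight each group's respondent value by its population share:
  no degree: 0.66 × 1250 = 825
  high school: 0.08 × 3100 = 248
  some college: 0.06 × 2100 = 126
  associate degree: 0.07 × 3050 = 213.5
  bachelor's degree: 0.13 × 3200 = 416
Post-stratified estimate = 1828.5 → $1,830.

$1,830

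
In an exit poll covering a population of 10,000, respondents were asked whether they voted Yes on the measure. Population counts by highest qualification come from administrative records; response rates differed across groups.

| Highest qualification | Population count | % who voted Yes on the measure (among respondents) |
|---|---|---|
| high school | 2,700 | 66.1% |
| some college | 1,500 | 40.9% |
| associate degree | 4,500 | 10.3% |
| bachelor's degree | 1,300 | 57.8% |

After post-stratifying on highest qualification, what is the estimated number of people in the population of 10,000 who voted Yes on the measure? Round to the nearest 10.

3,610

Estimated count per cell = population count × respondent percentage:
  high school: 2,700 × 66.1% = 1784.7
  some college: 1,500 × 40.9% = 613.5
  associate degree: 4,500 × 10.3% = 463.5
  bachelor's degree: 1,300 × 57.8% = 751.4
Estimated total = 3613.1 → 3,610.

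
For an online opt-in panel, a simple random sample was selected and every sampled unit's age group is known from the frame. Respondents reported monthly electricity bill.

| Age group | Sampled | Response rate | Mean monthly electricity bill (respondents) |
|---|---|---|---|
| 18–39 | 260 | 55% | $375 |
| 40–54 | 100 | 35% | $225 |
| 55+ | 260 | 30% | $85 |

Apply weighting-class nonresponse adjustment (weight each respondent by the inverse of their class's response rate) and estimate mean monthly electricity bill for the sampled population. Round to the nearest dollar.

With weight = n_sampled/n_responded per class, the weighted class total is n_sampled:
  18–39: 260 × 375 = 97,500
  40–54: 100 × 225 = 22,500
  55+: 260 × 85 = 22,100
Adjusted estimate = 142,100 / 620 = 229.194 → $229.

$229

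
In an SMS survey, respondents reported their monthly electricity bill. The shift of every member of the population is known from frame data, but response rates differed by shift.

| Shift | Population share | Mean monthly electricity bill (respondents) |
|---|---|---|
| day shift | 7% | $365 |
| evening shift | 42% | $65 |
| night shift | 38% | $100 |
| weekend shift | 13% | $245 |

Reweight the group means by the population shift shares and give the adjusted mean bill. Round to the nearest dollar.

Reweight to the known shift distribution:
  day shift: 0.07 × 365 = 25.55
  evening shift: 0.42 × 65 = 27.3
  night shift: 0.38 × 100 = 38
  weekend shift: 0.13 × 245 = 31.85
Post-stratified estimate = 122.7 → $123.

$123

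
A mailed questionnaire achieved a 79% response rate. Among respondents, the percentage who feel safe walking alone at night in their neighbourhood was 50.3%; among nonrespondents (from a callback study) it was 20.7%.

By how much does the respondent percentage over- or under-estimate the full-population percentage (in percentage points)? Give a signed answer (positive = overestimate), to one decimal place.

+6.2 percentage points

Nonresponse fraction = 1 − 0.79 = 0.21.
Bias = (nonresponse fraction) × (respondent percentage − nonrespondent percentage)
     = 0.21 × (50.3 − 20.7) = 0.21 × 29.6 = 6.216.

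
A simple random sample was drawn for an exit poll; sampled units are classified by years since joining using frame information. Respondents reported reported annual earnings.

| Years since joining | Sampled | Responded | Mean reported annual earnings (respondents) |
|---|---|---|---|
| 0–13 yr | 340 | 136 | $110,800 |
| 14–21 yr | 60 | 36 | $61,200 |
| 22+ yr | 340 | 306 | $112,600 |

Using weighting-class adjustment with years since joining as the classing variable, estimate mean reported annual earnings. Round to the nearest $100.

Response rates by class: 0–13 yr 136/340 = 40%, 14–21 yr 36/60 = 60%, 22+ yr 306/340 = 90%.
Weighting each respondent by the inverse class response rate inflates each class back to its sampled size, so the class weight is n_sampled:
  0–13 yr: 340 × 110,800 = 37,672,000
  14–21 yr: 60 × 61,200 = 3,672,000
  22+ yr: 340 × 112,600 = 38,284,000
Adjusted estimate = 79,628,000 / 740 = 107605 → $107,600.

$107,600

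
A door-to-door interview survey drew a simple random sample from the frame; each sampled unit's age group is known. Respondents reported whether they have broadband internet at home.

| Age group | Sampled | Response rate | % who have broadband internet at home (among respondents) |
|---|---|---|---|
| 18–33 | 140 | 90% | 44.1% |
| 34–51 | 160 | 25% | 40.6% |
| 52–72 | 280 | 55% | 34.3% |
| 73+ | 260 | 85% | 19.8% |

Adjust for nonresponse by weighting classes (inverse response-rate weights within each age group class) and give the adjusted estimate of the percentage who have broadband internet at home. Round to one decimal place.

Inverse-response-rate weighting restores each class to its sampled count, so class totals weight by n_sampled:
  18–33: 140 × 44.1 = 6174
  34–51: 160 × 40.6 = 6496
  52–72: 280 × 34.3 = 9604
  73+: 260 × 19.8 = 5148
Adjusted estimate = 27,422 / 840 = 32.6452 → 32.6%.

32.6%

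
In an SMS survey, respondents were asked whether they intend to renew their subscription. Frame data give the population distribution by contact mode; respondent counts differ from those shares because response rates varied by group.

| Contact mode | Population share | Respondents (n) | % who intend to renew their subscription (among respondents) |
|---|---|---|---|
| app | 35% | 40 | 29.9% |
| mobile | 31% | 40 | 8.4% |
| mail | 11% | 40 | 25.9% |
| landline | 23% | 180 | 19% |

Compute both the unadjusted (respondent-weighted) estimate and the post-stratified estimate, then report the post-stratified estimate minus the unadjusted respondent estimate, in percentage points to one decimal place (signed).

+0.3 percentage points

Unadjusted (pooled respondent) estimate weights by respondent counts:
  (40/300)×29.9 + (40/300)×8.4 + (40/300)×25.9 + (180/300)×19 = 19.96%
Post-stratified estimate weights by population shares:
  0.35×29.9 + 0.31×8.4 + 0.11×25.9 + 0.23×19 = 20.288%
Difference = 20.288 − 19.96 = 0.328 pp.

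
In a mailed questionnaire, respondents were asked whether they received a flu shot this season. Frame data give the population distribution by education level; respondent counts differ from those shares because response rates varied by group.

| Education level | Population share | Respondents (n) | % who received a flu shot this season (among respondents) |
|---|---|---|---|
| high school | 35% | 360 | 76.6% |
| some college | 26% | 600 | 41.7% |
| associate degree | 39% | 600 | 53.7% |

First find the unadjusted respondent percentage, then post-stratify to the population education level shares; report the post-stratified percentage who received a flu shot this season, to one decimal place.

Naive respondent-only estimate (weights = respondent counts):
  (360/1560)×76.6 + (600/1560)×41.7 + (600/1560)×53.7 = 54.3692%
Reweighting by population education level shares:
  0.35×76.6 + 0.26×41.7 + 0.39×53.7 = 58.595%

58.6%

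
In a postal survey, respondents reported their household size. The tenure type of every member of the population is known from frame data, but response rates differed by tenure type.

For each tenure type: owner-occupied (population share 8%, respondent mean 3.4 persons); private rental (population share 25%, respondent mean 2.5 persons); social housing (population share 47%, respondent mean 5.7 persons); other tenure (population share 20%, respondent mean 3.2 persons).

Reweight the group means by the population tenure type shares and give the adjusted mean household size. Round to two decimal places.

Reweight to the known tenure type distribution:
  owner-occupied: 0.08 × 3.4 = 0.272
  private rental: 0.25 × 2.5 = 0.625
  social housing: 0.47 × 5.7 = 2.679
  other tenure: 0.2 × 3.2 = 0.64
Post-stratified estimate = 4.216 → 4.22.

4.22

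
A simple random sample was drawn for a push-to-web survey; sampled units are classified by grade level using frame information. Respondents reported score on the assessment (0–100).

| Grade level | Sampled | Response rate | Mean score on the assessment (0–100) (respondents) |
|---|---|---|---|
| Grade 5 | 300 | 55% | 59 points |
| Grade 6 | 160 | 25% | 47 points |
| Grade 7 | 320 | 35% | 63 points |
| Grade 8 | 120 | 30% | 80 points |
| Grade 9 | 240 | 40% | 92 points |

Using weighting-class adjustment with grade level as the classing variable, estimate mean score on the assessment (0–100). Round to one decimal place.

67.6

With weight = n_sampled/n_responded per class, the weighted class total is n_sampled:
  Grade 5: 300 × 59 = 17,700
  Grade 6: 160 × 47 = 7520
  Grade 7: 320 × 63 = 20,160
  Grade 8: 120 × 80 = 9600
  Grade 9: 240 × 92 = 22,080
Adjusted estimate = 77,060 / 1,140 = 67.5965 → 67.6.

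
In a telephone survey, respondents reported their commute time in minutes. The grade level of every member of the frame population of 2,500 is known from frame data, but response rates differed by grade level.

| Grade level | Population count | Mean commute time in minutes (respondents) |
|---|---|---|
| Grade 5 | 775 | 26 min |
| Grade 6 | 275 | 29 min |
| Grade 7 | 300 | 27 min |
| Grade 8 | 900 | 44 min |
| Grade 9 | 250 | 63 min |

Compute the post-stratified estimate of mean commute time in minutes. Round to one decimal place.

Each cell contributes population-share × respondent value:
  Grade 5: (775/2,500) × 26 = 8.06
  Grade 6: (275/2,500) × 29 = 3.19
  Grade 7: (300/2,500) × 27 = 3.24
  Grade 8: (900/2,500) × 44 = 15.84
  Grade 9: (250/2,500) × 63 = 6.3
Post-stratified estimate = 36.63 → 36.6.

36.6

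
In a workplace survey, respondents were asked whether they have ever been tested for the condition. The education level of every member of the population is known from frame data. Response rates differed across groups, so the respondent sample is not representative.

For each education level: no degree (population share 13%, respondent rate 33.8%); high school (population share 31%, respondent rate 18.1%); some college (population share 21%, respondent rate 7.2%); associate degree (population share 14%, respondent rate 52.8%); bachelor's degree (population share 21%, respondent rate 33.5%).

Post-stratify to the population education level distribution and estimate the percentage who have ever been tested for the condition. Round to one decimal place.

Post-stratification weights by population share, not respondent share:
  no degree: 0.13 × 33.8 = 4.394
  high school: 0.31 × 18.1 = 5.611
  some college: 0.21 × 7.2 = 1.512
  associate degree: 0.14 × 52.8 = 7.392
  bachelor's degree: 0.21 × 33.5 = 7.035
Post-stratified estimate = 25.944 → 25.9%.

25.9%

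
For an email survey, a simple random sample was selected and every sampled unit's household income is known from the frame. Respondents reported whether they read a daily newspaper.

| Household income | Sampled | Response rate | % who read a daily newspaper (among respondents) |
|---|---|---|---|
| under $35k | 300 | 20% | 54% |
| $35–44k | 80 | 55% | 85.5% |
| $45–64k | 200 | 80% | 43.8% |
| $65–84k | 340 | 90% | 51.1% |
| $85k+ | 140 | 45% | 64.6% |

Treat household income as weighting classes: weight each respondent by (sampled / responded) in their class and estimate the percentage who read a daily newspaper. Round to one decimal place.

Weighting each respondent by the inverse class response rate inflates each class back to its sampled size, so the class weight is n_sampled:
  under $35k: 300 × 54 = 16,200
  $35–44k: 80 × 85.5 = 6840
  $45–64k: 200 × 43.8 = 8760
  $65–84k: 340 × 51.1 = 17,374
  $85k+: 140 × 64.6 = 9044
Adjusted estimate = 58,218 / 1,060 = 54.9226 → 54.9%.

54.9%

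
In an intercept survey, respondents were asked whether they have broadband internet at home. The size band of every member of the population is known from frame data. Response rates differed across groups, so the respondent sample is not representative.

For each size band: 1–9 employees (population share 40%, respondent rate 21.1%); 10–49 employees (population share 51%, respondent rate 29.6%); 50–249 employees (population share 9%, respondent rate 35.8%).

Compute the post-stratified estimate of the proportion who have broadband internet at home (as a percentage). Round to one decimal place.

26.8%

Weight each group's respondent value by its population share:
  1–9 employees: 0.4 × 21.1 = 8.44
  10–49 employees: 0.51 × 29.6 = 15.096
  50–249 employees: 0.09 × 35.8 = 3.222
Post-stratified estimate = 26.758 → 26.8%.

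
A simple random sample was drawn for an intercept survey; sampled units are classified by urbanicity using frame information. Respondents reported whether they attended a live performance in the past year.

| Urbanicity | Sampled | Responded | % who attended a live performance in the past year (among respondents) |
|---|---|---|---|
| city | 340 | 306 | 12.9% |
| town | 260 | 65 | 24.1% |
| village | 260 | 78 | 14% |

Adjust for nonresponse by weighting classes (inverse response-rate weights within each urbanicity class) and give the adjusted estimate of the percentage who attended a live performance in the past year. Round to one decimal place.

16.6%

Response rates by class: city 306/340 = 90%, town 65/260 = 25%, village 78/260 = 30%.
Weighting each respondent by the inverse class response rate inflates each class back to its sampled size, so the class weight is n_sampled:
  city: 340 × 12.9 = 4386
  town: 260 × 24.1 = 6266
  village: 260 × 14 = 3640
Adjusted estimate = 14,292 / 860 = 16.6186 → 16.6%.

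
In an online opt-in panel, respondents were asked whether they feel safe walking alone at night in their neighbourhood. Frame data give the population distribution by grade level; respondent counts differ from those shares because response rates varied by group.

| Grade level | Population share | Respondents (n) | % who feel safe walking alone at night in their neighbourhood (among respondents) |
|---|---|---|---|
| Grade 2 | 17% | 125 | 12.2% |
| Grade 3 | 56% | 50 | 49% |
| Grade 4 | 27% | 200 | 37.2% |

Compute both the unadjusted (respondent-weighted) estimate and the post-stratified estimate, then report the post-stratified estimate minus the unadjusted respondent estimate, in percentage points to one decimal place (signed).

Without adjustment, the pooled respondent share is:
  (125/375)×12.2 + (50/375)×49 + (200/375)×37.2 = 30.44%
Post-stratified estimate weights by population shares:
  0.17×12.2 + 0.56×49 + 0.27×37.2 = 39.558%
Difference = 39.558 − 30.44 = 9.118 pp.

+9.1 percentage points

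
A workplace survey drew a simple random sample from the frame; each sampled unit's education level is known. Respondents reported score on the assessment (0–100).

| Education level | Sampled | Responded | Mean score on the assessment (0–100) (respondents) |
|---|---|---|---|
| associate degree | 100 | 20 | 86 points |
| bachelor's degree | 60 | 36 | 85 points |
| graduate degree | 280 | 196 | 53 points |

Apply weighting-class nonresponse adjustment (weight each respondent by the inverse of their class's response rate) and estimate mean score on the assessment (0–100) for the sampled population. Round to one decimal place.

Class response rates: associate degree 20/100 = 20%, bachelor's degree 36/60 = 60%, graduate degree 196/280 = 70%.
Weighting each respondent by the inverse class response rate inflates each class back to its sampled size, so the class weight is n_sampled:
  associate degree: 100 × 86 = 8600
  bachelor's degree: 60 × 85 = 5100
  graduate degree: 280 × 53 = 14,840
Adjusted estimate = 28,540 / 440 = 64.8636 → 64.9.

64.9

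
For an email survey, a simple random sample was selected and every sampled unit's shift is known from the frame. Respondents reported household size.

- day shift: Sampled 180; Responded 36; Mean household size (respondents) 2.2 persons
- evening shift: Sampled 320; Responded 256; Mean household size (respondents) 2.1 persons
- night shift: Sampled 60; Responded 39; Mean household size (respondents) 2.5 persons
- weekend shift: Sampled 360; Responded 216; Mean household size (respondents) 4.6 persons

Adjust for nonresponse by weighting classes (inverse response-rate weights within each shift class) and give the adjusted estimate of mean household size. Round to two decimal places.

Class response rates: day shift 36/180 = 20%, evening shift 256/320 = 80%, night shift 39/60 = 65%, weekend shift 216/360 = 60%.
With weight = n_sampled/n_responded per class, the weighted class total is n_sampled:
  day shift: 180 × 2.2 = 396
  evening shift: 320 × 2.1 = 672
  night shift: 60 × 2.5 = 150
  weekend shift: 360 × 4.6 = 1656
Adjusted estimate = 2874 / 920 = 3.12391 → 3.12.

3.12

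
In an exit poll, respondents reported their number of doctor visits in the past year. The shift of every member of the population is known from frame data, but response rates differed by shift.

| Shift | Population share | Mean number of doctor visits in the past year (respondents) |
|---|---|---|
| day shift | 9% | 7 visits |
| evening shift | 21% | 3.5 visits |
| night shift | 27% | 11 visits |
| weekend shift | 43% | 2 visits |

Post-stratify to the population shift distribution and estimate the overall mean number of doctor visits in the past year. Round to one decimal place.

5.2

Weight each group's respondent value by its population share:
  day shift: 0.09 × 7 = 0.63
  evening shift: 0.21 × 3.5 = 0.735
  night shift: 0.27 × 11 = 2.97
  weekend shift: 0.43 × 2 = 0.86
Post-stratified estimate = 5.195 → 5.2.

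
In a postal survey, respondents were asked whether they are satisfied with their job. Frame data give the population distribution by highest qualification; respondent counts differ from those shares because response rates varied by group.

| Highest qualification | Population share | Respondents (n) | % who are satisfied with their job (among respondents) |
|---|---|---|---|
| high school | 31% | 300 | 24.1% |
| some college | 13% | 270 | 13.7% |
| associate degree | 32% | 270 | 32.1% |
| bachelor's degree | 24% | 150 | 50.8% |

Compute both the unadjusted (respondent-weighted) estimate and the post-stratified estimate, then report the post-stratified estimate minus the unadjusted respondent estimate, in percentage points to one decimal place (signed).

+4.2 percentage points

Without adjustment, the pooled respondent share is:
  (300/990)×24.1 + (270/990)×13.7 + (270/990)×32.1 + (150/990)×50.8 = 27.4909%
Post-stratified estimate weights by population shares:
  0.31×24.1 + 0.13×13.7 + 0.32×32.1 + 0.24×50.8 = 31.716%
Difference = 31.716 − 27.4909 = 4.2251 pp.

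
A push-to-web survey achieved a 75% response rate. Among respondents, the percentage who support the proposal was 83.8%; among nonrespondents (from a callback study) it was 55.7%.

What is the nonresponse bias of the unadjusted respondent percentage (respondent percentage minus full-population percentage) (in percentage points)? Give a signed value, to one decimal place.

+7.0 percentage points

Nonresponse fraction = 1 − 0.75 = 0.25.
Bias = (nonresponse fraction) × (respondent percentage − nonrespondent percentage)
     = 0.25 × (83.8 − 55.7) = 0.25 × 28.1 = 7.025.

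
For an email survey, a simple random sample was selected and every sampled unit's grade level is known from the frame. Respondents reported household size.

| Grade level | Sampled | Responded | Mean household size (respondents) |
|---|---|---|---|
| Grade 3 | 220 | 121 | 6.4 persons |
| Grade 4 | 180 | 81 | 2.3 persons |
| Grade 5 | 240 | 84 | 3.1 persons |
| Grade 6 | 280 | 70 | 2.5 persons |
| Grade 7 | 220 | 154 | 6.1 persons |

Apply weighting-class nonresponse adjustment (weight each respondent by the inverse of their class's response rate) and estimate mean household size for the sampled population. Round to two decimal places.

Class response rates: Grade 3 121/220 = 55%, Grade 4 81/180 = 45%, Grade 5 84/240 = 35%, Grade 6 70/280 = 25%, Grade 7 154/220 = 70%.
Each respondent's weight = sampled/responded in their class; summing within a class gives n_sampled, so:
  Grade 3: 220 × 6.4 = 1408
  Grade 4: 180 × 2.3 = 414
  Grade 5: 240 × 3.1 = 744
  Grade 6: 280 × 2.5 = 700
  Grade 7: 220 × 6.1 = 1342
Adjusted estimate = 4608 / 1,140 = 4.04211 → 4.04.

4.04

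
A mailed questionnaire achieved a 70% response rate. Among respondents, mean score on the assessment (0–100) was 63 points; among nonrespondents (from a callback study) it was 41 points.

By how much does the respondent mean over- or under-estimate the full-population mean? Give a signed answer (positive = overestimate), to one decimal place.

+6.6

Nonresponse fraction = 1 − 0.7 = 0.3.
Bias = (nonresponse fraction) × (respondent mean − nonrespondent mean)
     = 0.3 × (63 − 41) = 0.3 × 22 = 6.6.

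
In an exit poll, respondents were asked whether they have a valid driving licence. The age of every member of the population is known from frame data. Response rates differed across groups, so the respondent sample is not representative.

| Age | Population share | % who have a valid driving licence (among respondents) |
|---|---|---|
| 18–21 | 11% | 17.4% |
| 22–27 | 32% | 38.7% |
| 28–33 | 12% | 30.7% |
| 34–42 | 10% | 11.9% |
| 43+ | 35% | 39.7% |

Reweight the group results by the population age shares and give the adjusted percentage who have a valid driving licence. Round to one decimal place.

Weight each group's respondent value by its population share:
  18–21: 0.11 × 17.4 = 1.914
  22–27: 0.32 × 38.7 = 12.384
  28–33: 0.12 × 30.7 = 3.684
  34–42: 0.1 × 11.9 = 1.19
  43+: 0.35 × 39.7 = 13.895
Post-stratified estimate = 33.067 → 33.1%.

33.1%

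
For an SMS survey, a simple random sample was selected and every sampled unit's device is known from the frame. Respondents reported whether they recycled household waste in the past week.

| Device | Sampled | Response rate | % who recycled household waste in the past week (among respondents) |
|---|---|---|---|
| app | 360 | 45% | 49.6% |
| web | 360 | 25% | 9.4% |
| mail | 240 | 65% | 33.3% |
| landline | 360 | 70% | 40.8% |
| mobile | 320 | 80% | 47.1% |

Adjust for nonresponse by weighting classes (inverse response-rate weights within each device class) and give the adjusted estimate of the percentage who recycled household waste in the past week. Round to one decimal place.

Each respondent's weight = sampled/responded in their class; summing within a class gives n_sampled, so:
  app: 360 × 49.6 = 17,856
  web: 360 × 9.4 = 3384
  mail: 240 × 33.3 = 7992
  landline: 360 × 40.8 = 14688
  mobile: 320 × 47.1 = 15,072
Adjusted estimate = 58,992 / 1,640 = 35.9707 → 36.0%.

36.0%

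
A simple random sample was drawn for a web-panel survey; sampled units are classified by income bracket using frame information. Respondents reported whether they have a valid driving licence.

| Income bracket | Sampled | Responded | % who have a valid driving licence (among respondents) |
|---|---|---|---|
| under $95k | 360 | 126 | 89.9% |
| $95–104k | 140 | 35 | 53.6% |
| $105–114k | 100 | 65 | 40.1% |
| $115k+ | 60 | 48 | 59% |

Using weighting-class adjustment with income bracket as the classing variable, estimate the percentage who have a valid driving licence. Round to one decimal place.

71.8%

Class response rates: under $95k 126/360 = 35%, $95–104k 35/140 = 25%, $105–114k 65/100 = 65%, $115k+ 48/60 = 80%.
With weight = n_sampled/n_responded per class, the weighted class total is n_sampled:
  under $95k: 360 × 89.9 = 32364
  $95–104k: 140 × 53.6 = 7504
  $105–114k: 100 × 40.1 = 4010
  $115k+: 60 × 59 = 3540
Adjusted estimate = 47,418 / 660 = 71.8455 → 71.8%.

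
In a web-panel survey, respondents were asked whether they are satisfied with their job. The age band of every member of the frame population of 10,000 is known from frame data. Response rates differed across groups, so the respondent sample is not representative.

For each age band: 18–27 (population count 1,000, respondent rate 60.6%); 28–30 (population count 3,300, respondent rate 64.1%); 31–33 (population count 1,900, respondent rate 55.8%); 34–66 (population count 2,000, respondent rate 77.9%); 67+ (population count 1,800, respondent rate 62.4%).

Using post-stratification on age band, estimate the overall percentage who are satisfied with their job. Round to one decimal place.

64.6%

Post-stratification weights by population share, not respondent share:
  18–27: (1,000/10,000) × 60.6 = 6.06
  28–30: (3,300/10,000) × 64.1 = 21.153
  31–33: (1,900/10,000) × 55.8 = 10.602
  34–66: (2,000/10,000) × 77.9 = 15.58
  67+: (1,800/10,000) × 62.4 = 11.232
Post-stratified estimate = 64.627 → 64.6%.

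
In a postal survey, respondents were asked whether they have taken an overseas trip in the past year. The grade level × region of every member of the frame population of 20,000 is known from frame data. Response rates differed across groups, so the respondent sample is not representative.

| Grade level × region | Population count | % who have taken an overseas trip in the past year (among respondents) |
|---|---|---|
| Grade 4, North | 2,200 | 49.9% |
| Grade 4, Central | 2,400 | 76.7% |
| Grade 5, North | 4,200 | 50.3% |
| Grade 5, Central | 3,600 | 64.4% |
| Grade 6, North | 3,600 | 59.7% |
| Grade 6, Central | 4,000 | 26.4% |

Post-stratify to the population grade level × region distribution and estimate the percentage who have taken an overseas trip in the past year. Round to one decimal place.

52.9%

Weight each group's respondent value by its population share:
  Grade 4, North: (2,200/20,000) × 49.9 = 5.489
  Grade 4, Central: (2,400/20,000) × 76.7 = 9.204
  Grade 5, North: (4,200/20,000) × 50.3 = 10.563
  Grade 5, Central: (3,600/20,000) × 64.4 = 11.592
  Grade 6, North: (3,600/20,000) × 59.7 = 10.746
  Grade 6, Central: (4,000/20,000) × 26.4 = 5.28
Post-stratified estimate = 52.874 → 52.9%.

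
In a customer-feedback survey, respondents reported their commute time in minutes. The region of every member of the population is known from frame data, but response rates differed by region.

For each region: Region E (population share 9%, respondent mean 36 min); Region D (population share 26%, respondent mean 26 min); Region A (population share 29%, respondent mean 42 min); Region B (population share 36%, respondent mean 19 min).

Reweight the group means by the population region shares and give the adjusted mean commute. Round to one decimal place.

Weight each group's respondent value by its population share:
  Region E: 0.09 × 36 = 3.24
  Region D: 0.26 × 26 = 6.76
  Region A: 0.29 × 42 = 12.18
  Region B: 0.36 × 19 = 6.84
Post-stratified estimate = 29.02 → 29.0.

29.0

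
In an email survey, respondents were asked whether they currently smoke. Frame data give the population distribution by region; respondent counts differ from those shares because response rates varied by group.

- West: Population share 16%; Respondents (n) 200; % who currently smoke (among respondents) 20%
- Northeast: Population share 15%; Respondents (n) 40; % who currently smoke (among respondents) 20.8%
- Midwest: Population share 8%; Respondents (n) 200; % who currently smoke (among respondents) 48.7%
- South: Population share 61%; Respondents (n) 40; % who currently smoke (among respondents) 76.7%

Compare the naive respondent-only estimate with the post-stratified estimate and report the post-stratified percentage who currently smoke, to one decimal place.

Without adjustment, the pooled respondent share is:
  (200/480)×20 + (40/480)×20.8 + (200/480)×48.7 + (40/480)×76.7 = 36.75%
Reweighting by population region shares:
  0.16×20 + 0.15×20.8 + 0.08×48.7 + 0.61×76.7 = 57.003%

57.0%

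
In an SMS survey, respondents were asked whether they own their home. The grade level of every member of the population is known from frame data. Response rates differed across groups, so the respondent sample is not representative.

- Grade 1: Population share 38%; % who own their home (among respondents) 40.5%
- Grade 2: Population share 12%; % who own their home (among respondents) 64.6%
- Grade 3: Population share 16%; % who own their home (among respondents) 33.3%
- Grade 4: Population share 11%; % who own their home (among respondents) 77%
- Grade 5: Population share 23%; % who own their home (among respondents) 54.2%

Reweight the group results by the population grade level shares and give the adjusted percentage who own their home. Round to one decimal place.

49.4%

Each cell contributes population-share × respondent value:
  Grade 1: 0.38 × 40.5 = 15.39
  Grade 2: 0.12 × 64.6 = 7.752
  Grade 3: 0.16 × 33.3 = 5.328
  Grade 4: 0.11 × 77 = 8.47
  Grade 5: 0.23 × 54.2 = 12.466
Post-stratified estimate = 49.406 → 49.4%.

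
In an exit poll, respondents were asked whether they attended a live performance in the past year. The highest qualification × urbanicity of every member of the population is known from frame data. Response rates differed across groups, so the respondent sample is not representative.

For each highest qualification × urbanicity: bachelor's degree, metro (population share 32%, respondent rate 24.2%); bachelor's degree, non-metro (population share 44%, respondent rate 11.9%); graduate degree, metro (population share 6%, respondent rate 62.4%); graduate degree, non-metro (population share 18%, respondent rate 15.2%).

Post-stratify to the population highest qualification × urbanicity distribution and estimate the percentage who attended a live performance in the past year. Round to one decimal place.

19.5%

Each cell contributes population-share × respondent value:
  bachelor's degree, metro: 0.32 × 24.2 = 7.744
  bachelor's degree, non-metro: 0.44 × 11.9 = 5.236
  graduate degree, metro: 0.06 × 62.4 = 3.744
  graduate degree, non-metro: 0.18 × 15.2 = 2.736
Post-stratified estimate = 19.46 → 19.5%.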